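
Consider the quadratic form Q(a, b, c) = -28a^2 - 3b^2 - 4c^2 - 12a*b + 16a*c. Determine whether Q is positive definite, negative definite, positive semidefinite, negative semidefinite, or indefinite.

negative semidefinite

The associated matrix is A = [[-28, -6, 8], [-6, -3, 0], [8, 0, -4]].
Applying the same elementary operations to the rows and columns of A produces a congruent diagonal matrix with entries -28, -12/7, 0.
So there are 2 negative, 1 zero pivots.
Hence Q is negative semidefinite.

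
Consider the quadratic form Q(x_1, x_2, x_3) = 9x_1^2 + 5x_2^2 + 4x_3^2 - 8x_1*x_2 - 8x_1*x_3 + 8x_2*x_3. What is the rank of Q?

3

The associated matrix is A = [[9, -4, -4], [-4, 5, 4], [-4, 4, 4]].
Applying the same elementary operations to the rows and columns of A produces a congruent diagonal matrix with entries 9, 29/9, 20/29.
So there are 3 positive pivots.
The rank is the number of nonzero pivots: 3.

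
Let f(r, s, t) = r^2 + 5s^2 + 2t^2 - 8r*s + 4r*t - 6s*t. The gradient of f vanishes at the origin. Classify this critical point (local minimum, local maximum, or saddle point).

The Hessian at the origin is H = [[2, -8, 4], [-8, 10, -6], [4, -6, 4]].
Congruent diagonalization of H (simultaneous row and column reduction) yields pivots 2, -22, 6/11.
So there are 2 positive, 1 negative pivots.
H is indefinite, so the origin is a saddle point.

saddle point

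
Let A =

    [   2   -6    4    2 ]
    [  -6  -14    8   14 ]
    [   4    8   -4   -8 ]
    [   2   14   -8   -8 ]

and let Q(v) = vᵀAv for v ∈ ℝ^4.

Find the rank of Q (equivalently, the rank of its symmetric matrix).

4

Applying the same elementary operations to the rows and columns of A produces a congruent diagonal matrix with entries 2, -32, 1/2, 2.
That gives 3 positive, 1 negative pivots.
The rank is the number of nonzero pivots: 4.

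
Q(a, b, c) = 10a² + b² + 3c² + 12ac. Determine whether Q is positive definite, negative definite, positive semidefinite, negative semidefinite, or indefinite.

Write A = [[10, 0, 6], [0, 1, 0], [6, 0, 3]].
Congruent diagonalization of A (simultaneous row and column reduction) yields pivots 10, 1, -3/5.
So there are 2 positive, 1 negative pivots.
Hence Q is indefinite.

indefinite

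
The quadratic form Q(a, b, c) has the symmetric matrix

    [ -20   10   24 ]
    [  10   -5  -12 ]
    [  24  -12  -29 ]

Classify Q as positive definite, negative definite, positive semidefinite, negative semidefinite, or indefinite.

negative semidefinite

Congruent diagonalization of A (simultaneous row and column reduction) yields pivots -20, 0, -1/5.
Counting signs: 2 negative, 1 zero.
Hence Q is negative semidefinite.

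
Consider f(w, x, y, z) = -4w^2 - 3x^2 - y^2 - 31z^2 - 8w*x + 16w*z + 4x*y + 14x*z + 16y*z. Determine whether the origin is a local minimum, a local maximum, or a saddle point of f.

The Hessian at the origin is H = [[-8, -8, 0, 16], [-8, -6, 4, 14], [0, 4, -2, 16], [16, 14, 16, -62]].
Symmetric row and column elimination reduces H to a congruent diagonal form with pivots -8, 2, -10, 8.
That gives 2 positive, 2 negative pivots.
H is indefinite, so the origin is a saddle point.

saddle point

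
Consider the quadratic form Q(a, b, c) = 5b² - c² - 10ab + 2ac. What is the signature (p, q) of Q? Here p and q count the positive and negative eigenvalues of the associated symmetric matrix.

(1, 2)

The symmetric matrix is A = [[0, -5, 1], [-5, 5, 0], [1, 0, -1]].
By Sylvester's law of inertia any congruent diagonalization of A has 1 positive, 2 negative and 0 zero entries.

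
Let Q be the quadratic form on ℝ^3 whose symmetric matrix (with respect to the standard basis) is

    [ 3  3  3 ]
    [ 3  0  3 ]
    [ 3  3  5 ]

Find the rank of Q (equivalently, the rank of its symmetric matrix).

3

Applying the same elementary operations to the rows and columns of A produces a congruent diagonal matrix with entries 3, -3, 2.
That gives 2 positive, 1 negative pivots.
The rank is the number of nonzero pivots: 3.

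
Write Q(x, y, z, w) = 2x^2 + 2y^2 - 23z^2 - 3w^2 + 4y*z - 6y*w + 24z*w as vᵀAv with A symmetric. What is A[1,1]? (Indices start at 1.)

The coefficient of x^2 in Q is 2, and that is exactly A[1,1].

2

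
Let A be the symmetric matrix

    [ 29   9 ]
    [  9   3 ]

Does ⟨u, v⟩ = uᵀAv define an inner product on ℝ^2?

yes

An LDLᵀ factorisation of A has diagonal entries 29, 6/29.
That gives 2 positive pivots.
Hence Q is positive definite.
⟨·,·⟩ is an inner product exactly when A is positive definite.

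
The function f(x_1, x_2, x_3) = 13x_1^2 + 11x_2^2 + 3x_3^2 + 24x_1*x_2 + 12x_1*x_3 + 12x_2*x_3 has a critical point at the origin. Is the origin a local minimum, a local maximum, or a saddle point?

The Hessian at the origin is H = [[26, 24, 12], [24, 22, 12], [12, 12, 6]].
Congruent diagonalization of H (simultaneous row and column reduction) yields pivots 26, -2/13, 6.
Counting signs: 2 positive, 1 negative.
H is indefinite, so the origin is a saddle point.

saddle point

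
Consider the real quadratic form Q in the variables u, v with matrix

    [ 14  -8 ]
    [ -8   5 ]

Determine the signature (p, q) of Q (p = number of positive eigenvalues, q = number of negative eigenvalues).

An LDLᵀ factorisation of A has diagonal entries 14, 3/7.
That gives 2 positive pivots.

(2, 0)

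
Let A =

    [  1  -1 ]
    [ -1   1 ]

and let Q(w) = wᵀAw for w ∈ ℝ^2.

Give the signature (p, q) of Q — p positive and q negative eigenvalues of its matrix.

(1, 0)

Applying the same elementary operations to the rows and columns of A produces a congruent diagonal matrix with entries 1, 0.
Counting signs: 1 positive, 1 zero.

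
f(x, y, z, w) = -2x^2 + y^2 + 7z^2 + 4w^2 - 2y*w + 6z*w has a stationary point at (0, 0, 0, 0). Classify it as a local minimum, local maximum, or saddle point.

saddle point

The Hessian at the origin is H = [[-4, 0, 0, 0], [0, 2, 0, -2], [0, 0, 14, 6], [0, -2, 6, 8]].
An LDLᵀ factorisation of H has diagonal entries -4, 2, 14, 24/7.
That gives 3 positive, 1 negative pivots.
H is indefinite, so the origin is a saddle point.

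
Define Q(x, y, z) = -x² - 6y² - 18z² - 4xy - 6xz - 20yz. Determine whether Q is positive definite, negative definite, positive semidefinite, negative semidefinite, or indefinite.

The associated matrix is A = [[-1, -2, -3], [-2, -6, -10], [-3, -10, -18]].
An LDLᵀ factorisation of A has diagonal entries -1, -2, -1.
That gives 3 negative pivots.
Hence Q is negative definite.

negative definite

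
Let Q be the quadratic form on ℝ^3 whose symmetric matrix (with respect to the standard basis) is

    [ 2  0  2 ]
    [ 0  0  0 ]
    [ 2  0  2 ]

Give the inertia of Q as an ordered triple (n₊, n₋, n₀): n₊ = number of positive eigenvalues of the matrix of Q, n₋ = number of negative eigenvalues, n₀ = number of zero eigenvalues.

(1, 0, 2)

Congruent diagonalization of A (simultaneous row and column reduction) yields pivots 2, 0, 0.
That gives 1 positive, 2 zero pivots.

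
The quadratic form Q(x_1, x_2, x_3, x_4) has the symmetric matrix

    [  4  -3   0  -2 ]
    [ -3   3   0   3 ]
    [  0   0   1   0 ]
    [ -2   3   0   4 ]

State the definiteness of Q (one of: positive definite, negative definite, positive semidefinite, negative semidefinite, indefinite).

positive semidefinite

Row-reducing A symmetrically gives the diagonal entries 4, 3/4, 1, 0.
That gives 3 positive, 1 zero pivots.
Hence Q is positive semidefinite.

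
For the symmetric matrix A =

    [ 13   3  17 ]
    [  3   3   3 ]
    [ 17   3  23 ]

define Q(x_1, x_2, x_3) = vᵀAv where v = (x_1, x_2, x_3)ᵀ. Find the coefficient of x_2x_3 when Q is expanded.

6

The coefficient of x_2x_3 is A[2,3] + A[3,2] = 2·3 = 6.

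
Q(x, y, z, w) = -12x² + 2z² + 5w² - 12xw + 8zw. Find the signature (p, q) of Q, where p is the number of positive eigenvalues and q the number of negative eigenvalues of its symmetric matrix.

(1, 1)

The symmetric matrix is A = [[-12, 0, 0, -6], [0, 0, 0, 0], [0, 0, 2, 4], [-6, 0, 4, 5]].
Row-reducing A symmetrically gives the diagonal entries -12, 0, 2, 0.
So there are 1 positive, 1 negative, 2 zero pivots.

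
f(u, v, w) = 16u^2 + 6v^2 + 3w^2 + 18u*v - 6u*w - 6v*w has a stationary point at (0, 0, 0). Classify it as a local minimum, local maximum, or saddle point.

local minimum

The Hessian at the origin is H = [[32, 18, -6], [18, 12, -6], [-6, -6, 6]].
Congruent diagonalization of H (simultaneous row and column reduction) yields pivots 32, 15/8, 6/5.
That gives 3 positive pivots.
H is positive definite, so the origin is a strict local minimum.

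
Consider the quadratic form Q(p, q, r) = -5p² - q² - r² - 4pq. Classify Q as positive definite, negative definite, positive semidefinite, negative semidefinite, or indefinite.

The symmetric matrix of Q is A = [[-5, -2, 0], [-2, -1, 0], [0, 0, -1]].
Leading principal minors: Δ_1 = -5, Δ_2 = 1, Δ_3 = -1.
The signs alternate starting with Δ_1 < 0, so by Sylvester's criterion Q is negative definite.

negative definite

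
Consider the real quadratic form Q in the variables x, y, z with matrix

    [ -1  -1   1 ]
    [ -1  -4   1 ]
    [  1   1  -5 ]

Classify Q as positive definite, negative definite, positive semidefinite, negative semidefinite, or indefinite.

negative definite

Congruent diagonalization of A (simultaneous row and column reduction) yields pivots -1, -3, -4.
That gives 3 negative pivots.
Hence Q is negative definite.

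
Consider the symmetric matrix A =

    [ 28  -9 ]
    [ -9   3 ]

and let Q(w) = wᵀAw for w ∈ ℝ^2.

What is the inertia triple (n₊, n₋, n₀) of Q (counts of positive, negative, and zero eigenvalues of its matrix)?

(2, 0, 0)

Applying the same elementary operations to the rows and columns of A produces a congruent diagonal matrix with entries 28, 3/28.
So there are 2 positive pivots.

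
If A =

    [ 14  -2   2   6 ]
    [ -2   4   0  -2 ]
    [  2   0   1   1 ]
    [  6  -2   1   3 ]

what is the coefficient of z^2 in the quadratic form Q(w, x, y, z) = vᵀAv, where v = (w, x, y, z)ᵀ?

3

The coefficient of z^2 is the diagonal entry A[4,4] = 3.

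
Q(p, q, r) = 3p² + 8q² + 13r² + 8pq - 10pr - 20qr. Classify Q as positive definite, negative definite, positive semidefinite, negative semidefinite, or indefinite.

positive definite

The symmetric matrix of Q is A = [[3, 4, -5], [4, 8, -10], [-5, -10, 13]].
Leading principal minors: Δ_1 = 3, Δ_2 = 8, Δ_3 = 4.
All leading principal minors are positive, so by Sylvester's criterion Q is positive definite.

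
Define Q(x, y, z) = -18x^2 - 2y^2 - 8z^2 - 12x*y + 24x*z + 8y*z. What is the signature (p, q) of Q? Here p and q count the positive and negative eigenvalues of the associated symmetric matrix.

(0, 1)

The symmetric matrix is A = [[-18, -6, 12], [-6, -2, 4], [12, 4, -8]].
Symmetric row and column elimination reduces A to a congruent diagonal form with pivots -18, 0, 0.
Counting signs: 1 negative, 2 zero.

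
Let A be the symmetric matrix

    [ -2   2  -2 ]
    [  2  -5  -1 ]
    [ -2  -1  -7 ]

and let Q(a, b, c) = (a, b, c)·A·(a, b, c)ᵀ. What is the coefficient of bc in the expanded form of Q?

The coefficient of bc is A[2,3] + A[3,2] = 2·(-1) = -2.

-2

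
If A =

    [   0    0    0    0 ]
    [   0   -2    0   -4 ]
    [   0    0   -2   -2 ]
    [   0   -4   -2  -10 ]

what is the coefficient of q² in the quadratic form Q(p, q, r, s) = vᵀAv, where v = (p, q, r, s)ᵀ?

The coefficient of q² is the diagonal entry A[2,2] = -2.

-2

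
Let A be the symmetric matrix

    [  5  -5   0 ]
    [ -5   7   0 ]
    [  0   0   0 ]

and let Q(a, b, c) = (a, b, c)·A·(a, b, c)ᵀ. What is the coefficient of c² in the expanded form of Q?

0

The coefficient of c² is the diagonal entry A[3,3] = 0.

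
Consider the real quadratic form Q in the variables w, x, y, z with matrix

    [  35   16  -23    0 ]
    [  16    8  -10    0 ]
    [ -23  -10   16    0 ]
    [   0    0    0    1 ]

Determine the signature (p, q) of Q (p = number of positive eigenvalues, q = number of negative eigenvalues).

(4, 0)

An LDLᵀ factorisation of A has diagonal entries 35, 24/35, 1/2, 1.
Counting signs: 4 positive.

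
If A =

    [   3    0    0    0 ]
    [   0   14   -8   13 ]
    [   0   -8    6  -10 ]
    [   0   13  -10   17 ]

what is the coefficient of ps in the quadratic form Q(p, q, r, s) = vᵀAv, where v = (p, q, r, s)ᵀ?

0

The coefficient of ps is A[1,4] + A[4,1] = 2·0 = 0.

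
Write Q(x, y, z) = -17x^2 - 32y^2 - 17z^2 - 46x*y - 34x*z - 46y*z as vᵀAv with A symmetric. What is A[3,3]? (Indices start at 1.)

The coefficient of z^2 in Q is -17, and that is exactly A[3,3].

-17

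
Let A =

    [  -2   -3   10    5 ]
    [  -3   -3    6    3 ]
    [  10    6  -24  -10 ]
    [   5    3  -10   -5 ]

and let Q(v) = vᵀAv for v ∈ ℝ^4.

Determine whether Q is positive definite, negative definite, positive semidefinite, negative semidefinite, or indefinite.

Symmetric row and column elimination reduces A to a congruent diagonal form with pivots -2, 3/2, -28, -6/7.
Counting signs: 1 positive, 3 negative.
Hence Q is indefinite.

indefinite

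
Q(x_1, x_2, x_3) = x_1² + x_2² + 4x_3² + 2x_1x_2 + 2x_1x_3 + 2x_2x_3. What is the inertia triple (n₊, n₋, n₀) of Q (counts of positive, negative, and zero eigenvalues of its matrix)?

(2, 0, 1)

Write A = [[1, 1, 1], [1, 1, 1], [1, 1, 4]].
Congruent diagonalization of A (simultaneous row and column reduction) yields pivots 1, 0, 3.
That gives 2 positive, 1 zero pivots.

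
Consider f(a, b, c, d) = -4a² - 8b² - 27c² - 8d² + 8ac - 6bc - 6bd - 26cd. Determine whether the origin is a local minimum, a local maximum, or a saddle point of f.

The Hessian at the origin is H = [[-8, 0, 8, 0], [0, -16, -6, -6], [8, -6, -54, -26], [0, -6, -26, -16]].
Applying the same elementary operations to the rows and columns of H produces a congruent diagonal matrix with entries -8, -16, -175/4, -6/7.
Counting signs: 4 negative.
H is negative definite, so the origin is a strict local maximum.

local maximum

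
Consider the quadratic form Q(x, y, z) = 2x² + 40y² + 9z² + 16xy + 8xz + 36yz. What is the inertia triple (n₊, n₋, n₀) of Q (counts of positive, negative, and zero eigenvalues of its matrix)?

(3, 0, 0)

Write A = [[2, 8, 4], [8, 40, 18], [4, 18, 9]].
Congruent diagonalization of A (simultaneous row and column reduction) yields pivots 2, 8, 1/2.
Counting signs: 3 positive.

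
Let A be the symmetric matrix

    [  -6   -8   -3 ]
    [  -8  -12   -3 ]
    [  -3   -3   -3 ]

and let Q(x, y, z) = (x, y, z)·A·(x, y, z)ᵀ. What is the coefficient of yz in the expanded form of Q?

The coefficient of yz is A[2,3] + A[3,2] = 2·(-3) = -6.

-6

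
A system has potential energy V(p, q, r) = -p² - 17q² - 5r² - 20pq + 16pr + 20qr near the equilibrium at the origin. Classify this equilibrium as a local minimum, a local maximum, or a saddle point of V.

saddle point

The Hessian at the origin is H = [[-2, -20, 16], [-20, -34, 20], [16, 20, -10]].
Symmetric row and column elimination reduces H to a congruent diagonal form with pivots -2, 166, -6/83.
That gives 1 positive, 2 negative pivots.
H is indefinite, so the origin is a saddle point.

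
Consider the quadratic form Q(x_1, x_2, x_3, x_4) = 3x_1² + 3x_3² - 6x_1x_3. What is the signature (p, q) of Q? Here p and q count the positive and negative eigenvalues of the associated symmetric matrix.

The associated matrix is A = [[3, 0, -3, 0], [0, 0, 0, 0], [-3, 0, 3, 0], [0, 0, 0, 0]].
Symmetric row and column elimination reduces A to a congruent diagonal form with pivots 3, 0, 0, 0.
That gives 1 positive, 3 zero pivots.

(1, 0)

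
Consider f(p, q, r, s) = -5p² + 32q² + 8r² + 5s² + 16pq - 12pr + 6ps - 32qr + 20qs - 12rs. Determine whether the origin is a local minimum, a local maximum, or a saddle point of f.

saddle point

The Hessian at the origin is H = [[-10, 16, -12, 6], [16, 64, -32, 20], [-12, -32, 16, -12], [6, 20, -12, 10]].
Row-reducing H symmetrically gives the diagonal entries -10, 448/5, 8/7, -3/4.
That gives 2 positive, 2 negative pivots.
H is indefinite, so the origin is a saddle point.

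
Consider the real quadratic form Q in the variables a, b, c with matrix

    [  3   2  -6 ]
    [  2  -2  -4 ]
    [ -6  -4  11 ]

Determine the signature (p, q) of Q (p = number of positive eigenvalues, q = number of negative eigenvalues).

Row-reducing A symmetrically gives the diagonal entries 3, -10/3, -1.
So there are 1 positive, 2 negative pivots.

(1, 2)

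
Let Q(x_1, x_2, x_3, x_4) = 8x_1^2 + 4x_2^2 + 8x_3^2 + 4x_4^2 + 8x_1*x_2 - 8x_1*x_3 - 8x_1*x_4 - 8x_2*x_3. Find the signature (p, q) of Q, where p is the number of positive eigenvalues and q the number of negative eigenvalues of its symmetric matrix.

(3, 0)

The associated matrix is A = [[8, 4, -4, -4], [4, 4, -4, 0], [-4, -4, 8, 0], [-4, 0, 0, 4]].
Symmetric row and column elimination reduces A to a congruent diagonal form with pivots 8, 2, 4, 0.
So there are 3 positive, 1 zero pivots.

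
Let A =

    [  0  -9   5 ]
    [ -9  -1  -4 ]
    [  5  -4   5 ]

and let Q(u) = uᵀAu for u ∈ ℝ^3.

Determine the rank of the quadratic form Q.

3

Row reduction of A gives 3 nonzero rows, so rank A = 3.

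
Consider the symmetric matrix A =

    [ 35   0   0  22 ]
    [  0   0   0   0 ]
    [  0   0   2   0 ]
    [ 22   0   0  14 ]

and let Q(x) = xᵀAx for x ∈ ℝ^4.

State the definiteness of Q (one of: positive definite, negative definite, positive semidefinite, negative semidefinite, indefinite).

Row-reducing A symmetrically gives the diagonal entries 35, 0, 2, 6/35.
Counting signs: 3 positive, 1 zero.
Hence Q is positive semidefinite.

positive semidefinite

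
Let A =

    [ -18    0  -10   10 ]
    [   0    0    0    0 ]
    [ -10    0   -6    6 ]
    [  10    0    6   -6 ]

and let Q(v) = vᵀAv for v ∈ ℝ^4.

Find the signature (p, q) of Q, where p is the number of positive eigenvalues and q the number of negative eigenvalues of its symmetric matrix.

(0, 2)

Row-reducing A symmetrically gives the diagonal entries -18, 0, -4/9, 0.
Counting signs: 2 negative, 2 zero.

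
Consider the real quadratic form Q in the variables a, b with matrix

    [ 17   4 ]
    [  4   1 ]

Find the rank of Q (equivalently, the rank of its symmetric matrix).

Row-reducing A symmetrically gives the diagonal entries 17, 1/17.
That gives 2 positive pivots.
The rank is the number of nonzero pivots: 2.

2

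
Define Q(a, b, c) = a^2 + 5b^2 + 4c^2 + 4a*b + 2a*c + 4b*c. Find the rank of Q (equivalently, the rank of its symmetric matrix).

3

The symmetric matrix is A = [[1, 2, 1], [2, 5, 2], [1, 2, 4]].
Applying the same elementary operations to the rows and columns of A produces a congruent diagonal matrix with entries 1, 1, 3.
That gives 3 positive pivots.
The rank is the number of nonzero pivots: 3.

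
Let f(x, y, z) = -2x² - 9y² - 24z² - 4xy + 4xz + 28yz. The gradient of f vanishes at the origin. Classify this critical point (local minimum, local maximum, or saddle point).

local maximum

The Hessian at the origin is H = [[-4, -4, 4], [-4, -18, 28], [4, 28, -48]].
Row-reducing H symmetrically gives the diagonal entries -4, -14, -20/7.
So there are 3 negative pivots.
H is negative definite, so the origin is a strict local maximum.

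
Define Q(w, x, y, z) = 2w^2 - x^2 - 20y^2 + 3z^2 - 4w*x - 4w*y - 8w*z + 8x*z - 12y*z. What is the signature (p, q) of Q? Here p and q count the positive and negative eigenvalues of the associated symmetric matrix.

(1, 3)

Write A = [[2, -2, -2, -4], [-2, -1, 0, 4], [-2, 0, -20, -6], [-4, 4, -6, 3]].
Applying the same elementary operations to the rows and columns of A produces a congruent diagonal matrix with entries 2, -3, -62/3, -5/31.
Counting signs: 1 positive, 3 negative.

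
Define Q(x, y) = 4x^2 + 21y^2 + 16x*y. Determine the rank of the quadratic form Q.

Write A = [[4, 8], [8, 21]].
Congruent diagonalization of A (simultaneous row and column reduction) yields pivots 4, 5.
Counting signs: 2 positive.
The rank is the number of nonzero pivots: 2.

2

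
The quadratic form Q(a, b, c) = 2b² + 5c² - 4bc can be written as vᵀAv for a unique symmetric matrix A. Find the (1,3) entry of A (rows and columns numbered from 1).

0

The coefficient of a·c in Q is 0. For a symmetric A this equals A[1,3] + A[3,1] = 2·A[1,3].
So A[1,3] = 0/2 = 0.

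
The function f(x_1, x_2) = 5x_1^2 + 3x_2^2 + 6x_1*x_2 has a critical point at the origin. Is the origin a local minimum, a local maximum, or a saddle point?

local minimum

The Hessian at the origin is H = [[10, 6], [6, 6]].
det H = 10·6 − (6)² = 24 > 0 and H[1,1] = 10 > 0, so H is positive definite.
Therefore the origin is a local minimum.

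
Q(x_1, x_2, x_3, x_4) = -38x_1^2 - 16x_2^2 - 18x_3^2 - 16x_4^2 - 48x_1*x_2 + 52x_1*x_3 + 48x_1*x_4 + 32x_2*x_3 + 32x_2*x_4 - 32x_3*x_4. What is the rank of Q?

2

The associated matrix is A = [[-38, -24, 26, 24], [-24, -16, 16, 16], [26, 16, -18, -16], [24, 16, -16, -16]].
Row-reducing A symmetrically gives the diagonal entries -38, -16/19, 0, 0.
So there are 2 negative, 2 zero pivots.
The rank is the number of nonzero pivots: 2.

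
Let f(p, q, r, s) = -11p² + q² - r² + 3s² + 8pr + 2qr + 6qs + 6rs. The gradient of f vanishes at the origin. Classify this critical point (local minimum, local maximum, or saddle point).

saddle point

The Hessian at the origin is H = [[-22, 0, 8, 0], [0, 2, 2, 6], [8, 2, -2, 6], [0, 6, 6, 6]].
Congruent diagonalization of H (simultaneous row and column reduction) yields pivots -22, 2, -12/11, -12.
Counting signs: 1 positive, 3 negative.
H is indefinite, so the origin is a saddle point.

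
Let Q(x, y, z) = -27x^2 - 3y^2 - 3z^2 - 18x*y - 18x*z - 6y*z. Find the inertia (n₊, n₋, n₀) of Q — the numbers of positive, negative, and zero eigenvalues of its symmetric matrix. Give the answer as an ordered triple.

The associated matrix is A = [[-27, -9, -9], [-9, -3, -3], [-9, -3, -3]].
Applying the same elementary operations to the rows and columns of A produces a congruent diagonal matrix with entries -27, 0, 0.
That gives 1 negative, 2 zero pivots.

(0, 1, 2)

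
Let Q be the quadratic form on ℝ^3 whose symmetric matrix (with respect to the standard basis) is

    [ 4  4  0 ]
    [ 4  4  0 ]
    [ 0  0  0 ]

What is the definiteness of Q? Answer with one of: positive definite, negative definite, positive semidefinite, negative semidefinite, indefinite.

positive semidefinite

Congruent diagonalization of A (simultaneous row and column reduction) yields pivots 4, 0, 0.
So there are 1 positive, 2 zero pivots.
Hence Q is positive semidefinite.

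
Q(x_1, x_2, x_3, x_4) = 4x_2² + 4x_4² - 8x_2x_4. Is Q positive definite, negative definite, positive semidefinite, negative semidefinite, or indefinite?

positive semidefinite

Write A = [[0, 0, 0, 0], [0, 4, 0, -4], [0, 0, 0, 0], [0, -4, 0, 4]].
Row-reducing A symmetrically gives the diagonal entries 0, 4, 0, 0.
So there are 1 positive, 3 zero pivots.
Hence Q is positive semidefinite.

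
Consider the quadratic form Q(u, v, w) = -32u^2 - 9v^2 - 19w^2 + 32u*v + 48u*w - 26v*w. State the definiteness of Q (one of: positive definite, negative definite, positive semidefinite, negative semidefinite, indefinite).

The associated matrix is A = [[-32, 16, 24], [16, -9, -13], [24, -13, -19]].
Row-reducing A symmetrically gives the diagonal entries -32, -1, 0.
Counting signs: 2 negative, 1 zero.
Hence Q is negative semidefinite.

negative semidefinite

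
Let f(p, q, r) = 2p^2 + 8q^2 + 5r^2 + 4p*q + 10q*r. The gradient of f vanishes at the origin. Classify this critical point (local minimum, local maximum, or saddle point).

local minimum

The Hessian at the origin is H = [[4, 4, 0], [4, 16, 10], [0, 10, 10]].
Applying the same elementary operations to the rows and columns of H produces a congruent diagonal matrix with entries 4, 12, 5/3.
So there are 3 positive pivots.
H is positive definite, so the origin is a strict local minimum.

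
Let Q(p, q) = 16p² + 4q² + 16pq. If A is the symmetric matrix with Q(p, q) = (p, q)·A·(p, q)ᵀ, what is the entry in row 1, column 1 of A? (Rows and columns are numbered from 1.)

The coefficient of p² in Q is 16, and that is exactly A[1,1].

16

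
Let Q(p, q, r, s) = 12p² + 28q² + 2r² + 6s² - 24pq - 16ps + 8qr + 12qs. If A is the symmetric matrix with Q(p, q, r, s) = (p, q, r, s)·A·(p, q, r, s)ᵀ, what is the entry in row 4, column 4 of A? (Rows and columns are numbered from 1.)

6

The coefficient of s² in Q is 6, and that is exactly A[4,4].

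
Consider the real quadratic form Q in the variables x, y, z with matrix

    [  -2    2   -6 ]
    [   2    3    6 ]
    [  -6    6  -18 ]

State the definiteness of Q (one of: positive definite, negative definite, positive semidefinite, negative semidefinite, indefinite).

Symmetric row and column elimination reduces A to a congruent diagonal form with pivots -2, 5, 0.
So there are 1 positive, 1 negative, 1 zero pivots.
Hence Q is indefinite.

indefinite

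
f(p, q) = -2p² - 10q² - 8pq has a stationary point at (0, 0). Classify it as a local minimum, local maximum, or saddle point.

The Hessian at the origin is H = [[-4, -8], [-8, -20]].
det H = -4·-20 − (-8)² = 16 > 0 and H[1,1] = -4 < 0, so H is negative definite.
Therefore the origin is a local maximum.

local maximum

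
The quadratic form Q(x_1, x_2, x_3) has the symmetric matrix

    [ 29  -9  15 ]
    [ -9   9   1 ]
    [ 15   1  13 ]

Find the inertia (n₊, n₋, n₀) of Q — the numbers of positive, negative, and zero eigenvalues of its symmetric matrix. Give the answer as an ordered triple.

Congruent diagonalization of A (simultaneous row and column reduction) yields pivots 29, 180/29, 4/45.
That gives 3 positive pivots.

(3, 0, 0)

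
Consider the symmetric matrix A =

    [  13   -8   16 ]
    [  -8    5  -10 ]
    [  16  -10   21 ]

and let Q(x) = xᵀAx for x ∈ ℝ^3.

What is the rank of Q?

3

Row-reducing A symmetrically gives the diagonal entries 13, 1/13, 1.
Counting signs: 3 positive.
The rank is the number of nonzero pivots: 3.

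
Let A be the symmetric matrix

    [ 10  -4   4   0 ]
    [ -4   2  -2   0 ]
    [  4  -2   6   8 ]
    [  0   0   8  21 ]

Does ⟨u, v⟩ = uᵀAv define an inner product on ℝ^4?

Leading principal minors: Δ_1 = 10, Δ_2 = 4, Δ_3 = 16, Δ_4 = 80.
All leading principal minors are positive, so by Sylvester's criterion Q is positive definite.
⟨·,·⟩ is an inner product exactly when A is positive definite.

yes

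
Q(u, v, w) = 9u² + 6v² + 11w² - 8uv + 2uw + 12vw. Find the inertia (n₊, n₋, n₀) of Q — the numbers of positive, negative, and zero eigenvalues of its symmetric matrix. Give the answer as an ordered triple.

The associated matrix is A = [[9, -4, 1], [-4, 6, 6], [1, 6, 11]].
Applying the same elementary operations to the rows and columns of A produces a congruent diagonal matrix with entries 9, 38/9, 20/19.
Counting signs: 3 positive.

(3, 0, 0)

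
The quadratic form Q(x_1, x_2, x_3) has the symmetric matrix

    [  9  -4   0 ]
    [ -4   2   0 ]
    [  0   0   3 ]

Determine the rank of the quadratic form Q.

3

An LDLᵀ factorisation of A has diagonal entries 9, 2/9, 3.
So there are 3 positive pivots.
The rank is the number of nonzero pivots: 3.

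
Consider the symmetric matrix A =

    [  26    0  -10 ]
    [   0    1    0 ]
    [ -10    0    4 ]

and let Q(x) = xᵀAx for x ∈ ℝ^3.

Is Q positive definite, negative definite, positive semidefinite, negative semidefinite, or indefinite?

positive definite

Congruent diagonalization of A (simultaneous row and column reduction) yields pivots 26, 1, 2/13.
Counting signs: 3 positive.
Hence Q is positive definite.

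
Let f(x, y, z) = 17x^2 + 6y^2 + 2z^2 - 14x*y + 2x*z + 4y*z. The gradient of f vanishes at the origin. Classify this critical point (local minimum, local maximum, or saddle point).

local minimum

The Hessian at the origin is H = [[34, -14, 2], [-14, 12, 4], [2, 4, 4]].
Row-reducing H symmetrically gives the diagonal entries 34, 106/17, 8/53.
Counting signs: 3 positive.
H is positive definite, so the origin is a strict local minimum.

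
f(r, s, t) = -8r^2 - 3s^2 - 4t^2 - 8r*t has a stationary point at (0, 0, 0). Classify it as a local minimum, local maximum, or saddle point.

The Hessian at the origin is H = [[-16, 0, -8], [0, -6, 0], [-8, 0, -8]].
Row-reducing H symmetrically gives the diagonal entries -16, -6, -4.
Counting signs: 3 negative.
H is negative definite, so the origin is a strict local maximum.

local maximum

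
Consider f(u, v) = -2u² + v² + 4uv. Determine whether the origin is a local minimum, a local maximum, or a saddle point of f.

The Hessian at the origin is H = [[-4, 4], [4, 2]].
det H = -4·2 − (4)² = -24 < 0, so H is indefinite.
Therefore the origin is a saddle point.

saddle point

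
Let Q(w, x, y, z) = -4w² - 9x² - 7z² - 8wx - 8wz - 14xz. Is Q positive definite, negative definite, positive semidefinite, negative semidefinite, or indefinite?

The symmetric matrix is A = [[-4, -4, 0, -4], [-4, -9, 0, -7], [0, 0, 0, 0], [-4, -7, 0, -7]].
Row-reducing A symmetrically gives the diagonal entries -4, -5, 0, -6/5.
So there are 3 negative, 1 zero pivots.
Hence Q is negative semidefinite.

negative semidefinite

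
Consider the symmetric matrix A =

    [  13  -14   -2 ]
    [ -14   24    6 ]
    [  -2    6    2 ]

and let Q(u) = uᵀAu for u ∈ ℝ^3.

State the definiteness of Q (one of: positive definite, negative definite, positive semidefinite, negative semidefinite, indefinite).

Leading principal minors: Δ_1 = 13, Δ_2 = 116, Δ_3 = 4.
All leading principal minors are positive, so by Sylvester's criterion Q is positive definite.

positive definite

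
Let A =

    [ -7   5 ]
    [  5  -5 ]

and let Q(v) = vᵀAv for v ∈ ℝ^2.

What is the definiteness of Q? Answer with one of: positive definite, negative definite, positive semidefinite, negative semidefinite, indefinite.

negative definite

Leading principal minors: Δ_1 = -7, Δ_2 = 10.
The signs alternate starting with Δ_1 < 0, so by Sylvester's criterion Q is negative definite.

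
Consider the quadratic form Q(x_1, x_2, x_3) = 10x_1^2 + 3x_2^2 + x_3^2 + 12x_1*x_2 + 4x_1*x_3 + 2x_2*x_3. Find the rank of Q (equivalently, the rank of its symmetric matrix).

Write A = [[10, 6, 2], [6, 3, 1], [2, 1, 1]].
Symmetric row and column elimination reduces A to a congruent diagonal form with pivots 10, -3/5, 2/3.
So there are 2 positive, 1 negative pivots.
The rank is the number of nonzero pivots: 3.

3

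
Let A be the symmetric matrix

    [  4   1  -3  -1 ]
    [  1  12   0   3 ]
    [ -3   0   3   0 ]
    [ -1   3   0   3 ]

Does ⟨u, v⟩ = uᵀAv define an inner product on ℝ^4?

yes

Leading principal minors: Δ_1 = 4, Δ_2 = 47, Δ_3 = 33, Δ_4 = 18.
All leading principal minors are positive, so by Sylvester's criterion Q is positive definite.
⟨·,·⟩ is an inner product exactly when A is positive definite.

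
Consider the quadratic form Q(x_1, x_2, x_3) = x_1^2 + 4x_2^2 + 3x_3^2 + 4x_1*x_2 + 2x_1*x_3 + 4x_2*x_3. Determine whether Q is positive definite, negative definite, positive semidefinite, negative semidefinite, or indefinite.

The associated matrix is A = [[1, 2, 1], [2, 4, 2], [1, 2, 3]].
Row-reducing A symmetrically gives the diagonal entries 1, 0, 2.
So there are 2 positive, 1 zero pivots.
Hence Q is positive semidefinite.

positive semidefinite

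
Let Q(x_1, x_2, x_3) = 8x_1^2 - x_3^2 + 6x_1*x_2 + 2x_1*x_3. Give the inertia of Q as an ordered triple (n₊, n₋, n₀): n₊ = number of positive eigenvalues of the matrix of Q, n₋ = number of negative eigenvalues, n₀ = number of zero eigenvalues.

Write A = [[8, 3, 1], [3, 0, 0], [1, 0, -1]].
Applying the same elementary operations to the rows and columns of A produces a congruent diagonal matrix with entries 8, -9/8, -1.
That gives 1 positive, 2 negative pivots.

(1, 2, 0)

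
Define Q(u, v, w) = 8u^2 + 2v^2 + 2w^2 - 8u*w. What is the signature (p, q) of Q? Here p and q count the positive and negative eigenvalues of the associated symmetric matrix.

The associated matrix is A = [[8, 0, -4], [0, 2, 0], [-4, 0, 2]].
Applying the same elementary operations to the rows and columns of A produces a congruent diagonal matrix with entries 8, 2, 0.
Counting signs: 2 positive, 1 zero.

(2, 0)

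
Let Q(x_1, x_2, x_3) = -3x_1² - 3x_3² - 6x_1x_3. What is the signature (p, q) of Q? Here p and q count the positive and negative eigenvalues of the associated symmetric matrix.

(0, 1)

The symmetric matrix is A = [[-3, 0, -3], [0, 0, 0], [-3, 0, -3]].
Row-reducing A symmetrically gives the diagonal entries -3, 0, 0.
Counting signs: 1 negative, 2 zero.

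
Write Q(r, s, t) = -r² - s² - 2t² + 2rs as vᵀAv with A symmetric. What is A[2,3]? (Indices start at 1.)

0

The coefficient of s·t in Q is 0. For a symmetric A this equals A[2,3] + A[3,2] = 2·A[2,3].
So A[2,3] = 0/2 = 0.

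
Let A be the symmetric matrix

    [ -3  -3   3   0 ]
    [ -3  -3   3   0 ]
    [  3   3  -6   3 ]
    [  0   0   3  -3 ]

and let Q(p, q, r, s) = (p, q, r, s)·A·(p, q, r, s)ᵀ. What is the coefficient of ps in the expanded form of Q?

The coefficient of ps is A[1,4] + A[4,1] = 2·0 = 0.

0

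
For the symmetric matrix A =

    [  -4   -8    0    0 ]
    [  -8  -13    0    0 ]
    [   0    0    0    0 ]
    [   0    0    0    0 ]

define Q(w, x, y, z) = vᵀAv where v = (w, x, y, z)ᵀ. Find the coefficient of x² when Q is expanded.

The coefficient of x² is the diagonal entry A[2,2] = -13.

-13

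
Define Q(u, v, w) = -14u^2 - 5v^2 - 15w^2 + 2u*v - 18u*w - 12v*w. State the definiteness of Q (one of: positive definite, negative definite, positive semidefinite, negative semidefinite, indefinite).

negative definite

The associated matrix is A = [[-14, 1, -9], [1, -5, -6], [-9, -6, -15]].
Row-reducing A symmetrically gives the diagonal entries -14, -69/14, -6/23.
That gives 3 negative pivots.
Hence Q is negative definite.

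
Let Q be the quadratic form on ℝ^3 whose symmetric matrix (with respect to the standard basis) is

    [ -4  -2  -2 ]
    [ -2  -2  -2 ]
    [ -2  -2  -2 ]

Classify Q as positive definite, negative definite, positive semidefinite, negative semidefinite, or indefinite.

negative semidefinite

Congruent diagonalization of A (simultaneous row and column reduction) yields pivots -4, -1, 0.
Counting signs: 2 negative, 1 zero.
Hence Q is negative semidefinite.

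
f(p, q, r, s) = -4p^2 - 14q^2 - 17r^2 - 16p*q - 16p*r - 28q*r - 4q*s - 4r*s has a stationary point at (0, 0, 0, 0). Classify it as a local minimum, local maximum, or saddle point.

saddle point

The Hessian at the origin is H = [[-8, -16, -16, 0], [-16, -28, -28, -4], [-16, -28, -34, -4], [0, -4, -4, 0]].
Congruent diagonalization of H (simultaneous row and column reduction) yields pivots -8, 4, -6, -4.
Counting signs: 1 positive, 3 negative.
H is indefinite, so the origin is a saddle point.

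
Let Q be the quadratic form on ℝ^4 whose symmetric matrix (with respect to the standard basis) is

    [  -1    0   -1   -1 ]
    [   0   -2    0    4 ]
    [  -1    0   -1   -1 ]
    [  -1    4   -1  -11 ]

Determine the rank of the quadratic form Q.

3

Congruent diagonalization of A (simultaneous row and column reduction) yields pivots -1, -2, 0, -2.
Counting signs: 3 negative, 1 zero.
The rank is the number of nonzero pivots: 3.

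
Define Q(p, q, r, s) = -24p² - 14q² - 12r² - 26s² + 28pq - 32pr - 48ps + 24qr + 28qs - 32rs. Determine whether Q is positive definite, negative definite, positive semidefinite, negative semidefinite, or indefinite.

negative definite

The symmetric matrix of Q is A = [[-24, 14, -16, -24], [14, -14, 12, 14], [-16, 12, -12, -16], [-24, 14, -16, -26]].
Leading principal minors: Δ_1 = -24, Δ_2 = 140, Δ_3 = -16, Δ_4 = 32.
The signs alternate starting with Δ_1 < 0, so by Sylvester's criterion Q is negative definite.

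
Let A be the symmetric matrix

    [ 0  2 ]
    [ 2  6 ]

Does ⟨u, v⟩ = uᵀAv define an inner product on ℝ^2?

no

For the 2×2 matrix [[0, 2], [2, 6]]: det = 0·6 − (2)² = -4, trace = 6.
det < 0 so the eigenvalues have opposite signs; the form is indefinite.
⟨·,·⟩ is an inner product exactly when A is positive definite.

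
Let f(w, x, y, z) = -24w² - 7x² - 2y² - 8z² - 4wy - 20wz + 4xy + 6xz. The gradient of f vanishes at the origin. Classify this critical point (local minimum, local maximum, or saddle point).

The Hessian at the origin is H = [[-48, 0, -4, -20], [0, -14, 4, 6], [-4, 4, -4, 0], [-20, 6, 0, -16]].
Row-reducing H symmetrically gives the diagonal entries -48, -14, -53/21, -30/53.
That gives 4 negative pivots.
H is negative definite, so the origin is a strict local maximum.

local maximum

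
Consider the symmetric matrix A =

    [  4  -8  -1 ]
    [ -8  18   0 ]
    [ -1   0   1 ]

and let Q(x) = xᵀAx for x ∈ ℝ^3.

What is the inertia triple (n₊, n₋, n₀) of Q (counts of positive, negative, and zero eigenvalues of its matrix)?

(2, 1, 0)

Applying the same elementary operations to the rows and columns of A produces a congruent diagonal matrix with entries 4, 2, -5/4.
Counting signs: 2 positive, 1 negative.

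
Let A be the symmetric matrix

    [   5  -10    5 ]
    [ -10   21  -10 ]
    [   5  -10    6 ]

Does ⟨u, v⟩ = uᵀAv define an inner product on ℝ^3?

Symmetric row and column elimination reduces A to a congruent diagonal form with pivots 5, 1, 1.
So there are 3 positive pivots.
Hence Q is positive definite.
⟨·,·⟩ is an inner product exactly when A is positive definite.

yes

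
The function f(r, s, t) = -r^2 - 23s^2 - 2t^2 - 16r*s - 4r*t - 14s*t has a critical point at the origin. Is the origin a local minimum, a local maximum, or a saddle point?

The Hessian at the origin is H = [[-2, -16, -4], [-16, -46, -14], [-4, -14, -4]].
Symmetric row and column elimination reduces H to a congruent diagonal form with pivots -2, 82, 2/41.
So there are 2 positive, 1 negative pivots.
H is indefinite, so the origin is a saddle point.

saddle point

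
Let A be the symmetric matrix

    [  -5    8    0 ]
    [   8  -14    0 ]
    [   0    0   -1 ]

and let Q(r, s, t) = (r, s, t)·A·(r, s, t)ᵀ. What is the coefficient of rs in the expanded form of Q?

16

The coefficient of rs is A[1,2] + A[2,1] = 2·8 = 16.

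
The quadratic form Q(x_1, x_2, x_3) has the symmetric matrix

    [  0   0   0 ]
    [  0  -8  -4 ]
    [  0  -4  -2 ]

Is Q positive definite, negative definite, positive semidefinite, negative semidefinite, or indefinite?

Applying the same elementary operations to the rows and columns of A produces a congruent diagonal matrix with entries 0, -8, 0.
That gives 1 negative, 2 zero pivots.
Hence Q is negative semidefinite.

negative semidefinite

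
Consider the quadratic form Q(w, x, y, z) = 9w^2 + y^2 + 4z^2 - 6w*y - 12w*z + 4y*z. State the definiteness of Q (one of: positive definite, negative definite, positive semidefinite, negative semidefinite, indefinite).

positive semidefinite

The symmetric matrix is A = [[9, 0, -3, -6], [0, 0, 0, 0], [-3, 0, 1, 2], [-6, 0, 2, 4]].
Congruent diagonalization of A (simultaneous row and column reduction) yields pivots 9, 0, 0, 0.
So there are 1 positive, 3 zero pivots.
Hence Q is positive semidefinite.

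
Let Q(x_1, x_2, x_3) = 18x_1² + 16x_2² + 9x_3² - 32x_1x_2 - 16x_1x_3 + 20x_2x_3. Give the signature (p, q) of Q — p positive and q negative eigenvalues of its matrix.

(3, 0)

Write A = [[18, -16, -8], [-16, 16, 10], [-8, 10, 9]].
An LDLᵀ factorisation of A has diagonal entries 18, 16/9, 3/4.
So there are 3 positive pivots.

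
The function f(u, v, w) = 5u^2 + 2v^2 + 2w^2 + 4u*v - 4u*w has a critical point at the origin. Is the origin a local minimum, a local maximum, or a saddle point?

local minimum

The Hessian at the origin is H = [[10, 4, -4], [4, 4, 0], [-4, 0, 4]].
Row-reducing H symmetrically gives the diagonal entries 10, 12/5, 4/3.
That gives 3 positive pivots.
H is positive definite, so the origin is a strict local minimum.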